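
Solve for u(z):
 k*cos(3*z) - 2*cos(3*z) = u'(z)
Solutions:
 u(z) = C1 + k*sin(3*z)/3 - 2*sin(3*z)/3


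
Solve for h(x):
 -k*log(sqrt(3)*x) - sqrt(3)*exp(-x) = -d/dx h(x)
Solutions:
 h(x) = C1 + k*x*log(x) + k*x*(-1 + log(3)/2) - sqrt(3)*exp(-x)


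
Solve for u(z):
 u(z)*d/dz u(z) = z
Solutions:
 u(z) = -sqrt(C1 + z^2)
 u(z) = sqrt(C1 + z^2)


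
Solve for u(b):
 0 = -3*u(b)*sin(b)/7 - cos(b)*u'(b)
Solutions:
 u(b) = C1*cos(b)^(3/7)


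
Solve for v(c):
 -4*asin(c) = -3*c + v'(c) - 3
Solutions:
 v(c) = C1 + 3*c^2/2 - 4*c*asin(c) + 3*c - 4*sqrt(1 - c^2)


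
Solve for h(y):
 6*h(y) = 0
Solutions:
 h(y) = 0


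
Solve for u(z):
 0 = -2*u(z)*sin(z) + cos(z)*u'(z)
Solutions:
 u(z) = C1/cos(z)^2


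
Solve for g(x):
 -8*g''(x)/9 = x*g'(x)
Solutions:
 g(x) = C1 + C2*erf(3*x/4)


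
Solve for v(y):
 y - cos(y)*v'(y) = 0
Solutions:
 v(y) = C1 + Integral(y/cos(y), y)


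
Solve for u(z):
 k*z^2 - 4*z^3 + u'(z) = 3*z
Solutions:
 u(z) = C1 - k*z^3/3 + z^4 + 3*z^2/2


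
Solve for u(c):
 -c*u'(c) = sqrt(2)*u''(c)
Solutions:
 u(c) = C1 + C2*erf(2^(1/4)*c/2)


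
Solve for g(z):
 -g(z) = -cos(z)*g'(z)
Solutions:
 g(z) = C1*sqrt(sin(z) + 1)/sqrt(sin(z) - 1)


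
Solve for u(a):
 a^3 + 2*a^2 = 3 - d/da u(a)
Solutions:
 u(a) = C1 - a^4/4 - 2*a^3/3 + 3*a


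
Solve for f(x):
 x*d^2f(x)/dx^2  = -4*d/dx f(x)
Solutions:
 f(x) = C1 + C2/x^3


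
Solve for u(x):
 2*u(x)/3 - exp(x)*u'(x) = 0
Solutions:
 u(x) = C1*exp(-2*exp(-x)/3)


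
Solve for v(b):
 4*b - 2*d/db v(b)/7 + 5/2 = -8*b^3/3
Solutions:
 v(b) = C1 + 7*b^4/3 + 7*b^2 + 35*b/4


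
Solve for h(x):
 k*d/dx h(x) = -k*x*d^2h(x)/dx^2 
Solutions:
 h(x) = C1 + C2*log(x)


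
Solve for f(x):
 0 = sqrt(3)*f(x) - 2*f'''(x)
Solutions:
 f(x) = C3*exp(2^(2/3)*3^(1/6)*x/2) + (C1*sin(6^(2/3)*x/4) + C2*cos(6^(2/3)*x/4))*exp(-2^(2/3)*3^(1/6)*x/4)


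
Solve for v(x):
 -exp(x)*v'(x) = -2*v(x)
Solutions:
 v(x) = C1*exp(-2*exp(-x))


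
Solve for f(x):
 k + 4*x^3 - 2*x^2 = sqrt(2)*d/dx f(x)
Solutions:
 f(x) = C1 + sqrt(2)*k*x/2 + sqrt(2)*x^4/2 - sqrt(2)*x^3/3


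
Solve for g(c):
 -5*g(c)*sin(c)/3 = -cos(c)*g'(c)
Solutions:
 g(c) = C1/cos(c)^(5/3)


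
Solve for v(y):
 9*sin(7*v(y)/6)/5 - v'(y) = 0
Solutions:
 -9*y/5 + 3*log(cos(7*v(y)/6) - 1)/7 - 3*log(cos(7*v(y)/6) + 1)/7 = C1


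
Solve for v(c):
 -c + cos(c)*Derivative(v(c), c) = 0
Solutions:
 v(c) = C1 + Integral(c/cos(c), c)


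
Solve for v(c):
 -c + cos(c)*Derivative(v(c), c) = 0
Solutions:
 v(c) = C1 + Integral(c/cos(c), c)


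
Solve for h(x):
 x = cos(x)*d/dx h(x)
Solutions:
 h(x) = C1 + Integral(x/cos(x), x)


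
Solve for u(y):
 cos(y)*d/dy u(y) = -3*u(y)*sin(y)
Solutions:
 u(y) = C1*cos(y)^3


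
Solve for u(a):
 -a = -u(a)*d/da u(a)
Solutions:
 u(a) = -sqrt(C1 + a^2)
 u(a) = sqrt(C1 + a^2)


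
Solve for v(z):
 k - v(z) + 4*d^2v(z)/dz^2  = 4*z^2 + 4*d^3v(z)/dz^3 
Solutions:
 v(z) = C1*exp(z*(4/(3*sqrt(33) + 19)^(1/3) + (3*sqrt(33) + 19)^(1/3) + 4)/12)*sin(sqrt(3)*z*(-(3*sqrt(33) + 19)^(1/3) + 4/(3*sqrt(33) + 19)^(1/3))/12) + C2*exp(z*(4/(3*sqrt(33) + 19)^(1/3) + (3*sqrt(33) + 19)^(1/3) + 4)/12)*cos(sqrt(3)*z*(-(3*sqrt(33) + 19)^(1/3) + 4/(3*sqrt(33) + 19)^(1/3))/12) + C3*exp(z*(-(3*sqrt(33) + 19)^(1/3) - 4/(3*sqrt(33) + 19)^(1/3) + 2)/6) + k - 4*z^2 - 32


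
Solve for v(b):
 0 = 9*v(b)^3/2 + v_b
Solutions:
 v(b) = -sqrt(-1/(C1 - 9*b))
 v(b) = sqrt(-1/(C1 - 9*b))


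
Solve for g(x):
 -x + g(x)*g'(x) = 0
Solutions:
 g(x) = -sqrt(C1 + x^2)
 g(x) = sqrt(C1 + x^2)


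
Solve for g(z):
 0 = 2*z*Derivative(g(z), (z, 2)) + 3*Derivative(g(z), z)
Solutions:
 g(z) = C1 + C2/sqrt(z)


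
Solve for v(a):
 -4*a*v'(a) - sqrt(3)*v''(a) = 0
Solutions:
 v(a) = C1 + C2*erf(sqrt(2)*3^(3/4)*a/3)


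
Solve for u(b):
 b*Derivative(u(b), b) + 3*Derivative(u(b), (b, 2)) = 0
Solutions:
 u(b) = C1 + C2*erf(sqrt(6)*b/6)


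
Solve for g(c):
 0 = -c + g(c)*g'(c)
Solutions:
 g(c) = -sqrt(C1 + c^2)
 g(c) = sqrt(C1 + c^2)


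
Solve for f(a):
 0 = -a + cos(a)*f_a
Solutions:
 f(a) = C1 + Integral(a/cos(a), a)


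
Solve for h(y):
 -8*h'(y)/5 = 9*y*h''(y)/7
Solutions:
 h(y) = C1 + C2/y^(11/45)


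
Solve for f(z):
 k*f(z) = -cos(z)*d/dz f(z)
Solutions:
 f(z) = C1*exp(k*(log(sin(z) - 1) - log(sin(z) + 1))/2)


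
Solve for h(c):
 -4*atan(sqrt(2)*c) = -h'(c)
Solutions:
 h(c) = C1 + 4*c*atan(sqrt(2)*c) - sqrt(2)*log(2*c^2 + 1)


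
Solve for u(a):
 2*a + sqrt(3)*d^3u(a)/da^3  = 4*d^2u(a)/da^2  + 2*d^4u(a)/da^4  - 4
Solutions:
 u(a) = C1 + C2*a + a^3/12 + a^2*(sqrt(3) + 8)/16 + (C3*sin(sqrt(29)*a/4) + C4*cos(sqrt(29)*a/4))*exp(sqrt(3)*a/4)


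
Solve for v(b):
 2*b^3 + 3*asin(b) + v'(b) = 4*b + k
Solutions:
 v(b) = C1 - b^4/2 + 2*b^2 + b*k - 3*b*asin(b) - 3*sqrt(1 - b^2)


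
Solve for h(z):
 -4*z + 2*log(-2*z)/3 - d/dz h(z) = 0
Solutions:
 h(z) = C1 - 2*z^2 + 2*z*log(-z)/3 + 2*z*(-1 + log(2))/3


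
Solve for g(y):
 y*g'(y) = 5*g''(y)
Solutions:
 g(y) = C1 + C2*erfi(sqrt(10)*y/10)


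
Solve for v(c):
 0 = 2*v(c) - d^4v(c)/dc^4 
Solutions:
 v(c) = C1*exp(-2^(1/4)*c) + C2*exp(2^(1/4)*c) + C3*sin(2^(1/4)*c) + C4*cos(2^(1/4)*c)


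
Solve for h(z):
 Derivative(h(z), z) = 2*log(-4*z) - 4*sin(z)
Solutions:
 h(z) = C1 + 2*z*log(-z) - 2*z + 4*z*log(2) + 4*cos(z)


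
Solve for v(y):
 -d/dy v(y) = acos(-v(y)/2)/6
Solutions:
 Integral(1/acos(-_y/2), (_y, v(y))) = C1 - y/6


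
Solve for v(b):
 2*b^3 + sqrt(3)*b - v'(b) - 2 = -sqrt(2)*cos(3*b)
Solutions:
 v(b) = C1 + b^4/2 + sqrt(3)*b^2/2 - 2*b + sqrt(2)*sin(3*b)/3


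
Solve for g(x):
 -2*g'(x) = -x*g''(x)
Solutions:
 g(x) = C1 + C2*x^3


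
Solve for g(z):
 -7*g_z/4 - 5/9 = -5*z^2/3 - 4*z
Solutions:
 g(z) = C1 + 20*z^3/63 + 8*z^2/7 - 20*z/63


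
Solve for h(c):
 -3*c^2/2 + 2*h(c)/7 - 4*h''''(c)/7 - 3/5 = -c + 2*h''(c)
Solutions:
 h(c) = C1*exp(-c*sqrt(-7 + sqrt(57))/2) + C2*exp(c*sqrt(-7 + sqrt(57))/2) + C3*sin(c*sqrt(7 + sqrt(57))/2) + C4*cos(c*sqrt(7 + sqrt(57))/2) + 21*c^2/4 - 7*c/2 + 378/5


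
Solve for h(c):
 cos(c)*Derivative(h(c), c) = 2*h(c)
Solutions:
 h(c) = C1*(sin(c) + 1)/(sin(c) - 1)


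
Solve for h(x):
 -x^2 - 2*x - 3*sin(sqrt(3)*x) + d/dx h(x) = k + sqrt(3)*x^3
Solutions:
 h(x) = C1 + k*x + sqrt(3)*x^4/4 + x^3/3 + x^2 - sqrt(3)*cos(sqrt(3)*x)


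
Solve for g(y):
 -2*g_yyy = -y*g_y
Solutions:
 g(y) = C1 + Integral(C2*airyai(2^(2/3)*y/2) + C3*airybi(2^(2/3)*y/2), y)


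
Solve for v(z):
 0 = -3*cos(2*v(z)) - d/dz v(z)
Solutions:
 v(z) = -asin((C1 + exp(12*z))/(C1 - exp(12*z)))/2 + pi/2
 v(z) = asin((C1 + exp(12*z))/(C1 - exp(12*z)))/2


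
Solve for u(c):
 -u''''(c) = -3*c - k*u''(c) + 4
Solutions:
 u(c) = C1 + C2*c + C3*exp(-c*sqrt(k)) + C4*exp(c*sqrt(k)) - c^3/(2*k) + 2*c^2/k


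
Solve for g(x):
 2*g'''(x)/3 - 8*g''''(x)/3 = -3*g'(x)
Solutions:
 g(x) = C1 + C2*exp(x*(-(18*sqrt(2922) + 973)^(1/3) - 1/(18*sqrt(2922) + 973)^(1/3) + 2)/24)*sin(sqrt(3)*x*(-(18*sqrt(2922) + 973)^(1/3) + (18*sqrt(2922) + 973)^(-1/3))/24) + C3*exp(x*(-(18*sqrt(2922) + 973)^(1/3) - 1/(18*sqrt(2922) + 973)^(1/3) + 2)/24)*cos(sqrt(3)*x*(-(18*sqrt(2922) + 973)^(1/3) + (18*sqrt(2922) + 973)^(-1/3))/24) + C4*exp(x*((18*sqrt(2922) + 973)^(-1/3) + 1 + (18*sqrt(2922) + 973)^(1/3))/12)


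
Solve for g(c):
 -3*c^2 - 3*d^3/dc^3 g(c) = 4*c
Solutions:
 g(c) = C1 + C2*c + C3*c^2 - c^5/60 - c^4/18


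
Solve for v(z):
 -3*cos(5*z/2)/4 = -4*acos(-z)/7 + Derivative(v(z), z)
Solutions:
 v(z) = C1 + 4*z*acos(-z)/7 + 4*sqrt(1 - z^2)/7 - 3*sin(5*z/2)/10


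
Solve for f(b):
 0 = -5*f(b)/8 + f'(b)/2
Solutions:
 f(b) = C1*exp(5*b/4)


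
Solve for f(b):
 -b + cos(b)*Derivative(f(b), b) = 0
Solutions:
 f(b) = C1 + Integral(b/cos(b), b)


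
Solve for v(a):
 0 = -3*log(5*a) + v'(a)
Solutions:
 v(a) = C1 + 3*a*log(a) - 3*a + a*log(125)


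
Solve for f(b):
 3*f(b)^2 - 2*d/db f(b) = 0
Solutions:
 f(b) = -2/(C1 + 3*b)


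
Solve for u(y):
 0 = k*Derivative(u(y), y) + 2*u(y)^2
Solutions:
 u(y) = k/(C1*k + 2*y)


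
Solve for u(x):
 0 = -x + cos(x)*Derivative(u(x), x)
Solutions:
 u(x) = C1 + Integral(x/cos(x), x)


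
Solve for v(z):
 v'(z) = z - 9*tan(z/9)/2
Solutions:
 v(z) = C1 + z^2/2 + 81*log(cos(z/9))/2


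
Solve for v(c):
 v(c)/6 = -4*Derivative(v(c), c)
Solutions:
 v(c) = C1*exp(-c/24)


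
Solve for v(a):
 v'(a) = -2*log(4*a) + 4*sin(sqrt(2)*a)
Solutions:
 v(a) = C1 - 2*a*log(a) - 4*a*log(2) + 2*a - 2*sqrt(2)*cos(sqrt(2)*a)


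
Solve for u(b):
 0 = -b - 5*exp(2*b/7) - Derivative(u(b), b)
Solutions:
 u(b) = C1 - b^2/2 - 35*exp(2*b/7)/2


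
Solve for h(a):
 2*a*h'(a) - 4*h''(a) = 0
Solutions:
 h(a) = C1 + C2*erfi(a/2)


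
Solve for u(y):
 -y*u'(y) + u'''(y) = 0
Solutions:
 u(y) = C1 + Integral(C2*airyai(y) + C3*airybi(y), y)


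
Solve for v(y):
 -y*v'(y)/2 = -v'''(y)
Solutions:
 v(y) = C1 + Integral(C2*airyai(2^(2/3)*y/2) + C3*airybi(2^(2/3)*y/2), y)


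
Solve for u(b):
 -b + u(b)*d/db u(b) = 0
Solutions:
 u(b) = -sqrt(C1 + b^2)
 u(b) = sqrt(C1 + b^2)


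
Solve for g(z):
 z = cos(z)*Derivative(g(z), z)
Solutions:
 g(z) = C1 + Integral(z/cos(z), z)


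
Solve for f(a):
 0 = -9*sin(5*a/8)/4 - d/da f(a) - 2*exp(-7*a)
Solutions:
 f(a) = C1 + 18*cos(5*a/8)/5 + 2*exp(-7*a)/7


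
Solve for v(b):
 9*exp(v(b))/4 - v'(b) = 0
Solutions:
 v(b) = log(-1/(C1 + 9*b)) + 2*log(2)


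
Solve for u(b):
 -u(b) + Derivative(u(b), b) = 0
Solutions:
 u(b) = C1*exp(b)


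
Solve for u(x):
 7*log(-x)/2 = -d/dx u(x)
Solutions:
 u(x) = C1 - 7*x*log(-x)/2 + 7*x/2


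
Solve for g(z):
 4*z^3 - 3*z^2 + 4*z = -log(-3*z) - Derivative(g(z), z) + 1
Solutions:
 g(z) = C1 - z^4 + z^3 - 2*z^2 - z*log(-z) + z*(2 - log(3))


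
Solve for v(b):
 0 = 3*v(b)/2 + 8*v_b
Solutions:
 v(b) = C1*exp(-3*b/16)


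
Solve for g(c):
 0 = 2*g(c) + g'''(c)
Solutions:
 g(c) = C3*exp(-2^(1/3)*c) + (C1*sin(2^(1/3)*sqrt(3)*c/2) + C2*cos(2^(1/3)*sqrt(3)*c/2))*exp(2^(1/3)*c/2)


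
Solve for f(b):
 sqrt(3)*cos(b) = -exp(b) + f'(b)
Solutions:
 f(b) = C1 + exp(b) + sqrt(3)*sin(b)


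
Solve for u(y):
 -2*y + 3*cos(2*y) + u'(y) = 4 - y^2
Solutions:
 u(y) = C1 - y^3/3 + y^2 + 4*y - 3*sin(2*y)/2


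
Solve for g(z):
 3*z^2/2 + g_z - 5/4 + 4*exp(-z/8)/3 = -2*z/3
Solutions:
 g(z) = C1 - z^3/2 - z^2/3 + 5*z/4 + 32*exp(-z/8)/3


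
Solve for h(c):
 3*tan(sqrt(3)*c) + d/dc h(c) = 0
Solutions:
 h(c) = C1 + sqrt(3)*log(cos(sqrt(3)*c))


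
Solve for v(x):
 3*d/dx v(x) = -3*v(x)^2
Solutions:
 v(x) = 1/(C1 + x)


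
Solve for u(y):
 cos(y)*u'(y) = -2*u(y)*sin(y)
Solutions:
 u(y) = C1*cos(y)^2


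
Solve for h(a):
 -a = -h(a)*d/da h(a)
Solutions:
 h(a) = -sqrt(C1 + a^2)
 h(a) = sqrt(C1 + a^2)


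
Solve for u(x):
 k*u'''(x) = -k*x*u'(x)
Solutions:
 u(x) = C1 + Integral(C2*airyai(-x) + C3*airybi(-x), x)


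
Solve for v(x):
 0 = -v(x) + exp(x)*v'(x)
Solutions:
 v(x) = C1*exp(-exp(-x))


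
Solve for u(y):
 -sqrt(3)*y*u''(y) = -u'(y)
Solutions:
 u(y) = C1 + C2*y^(sqrt(3)/3 + 1)


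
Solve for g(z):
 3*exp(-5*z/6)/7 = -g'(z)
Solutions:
 g(z) = C1 + 18*exp(-5*z/6)/35


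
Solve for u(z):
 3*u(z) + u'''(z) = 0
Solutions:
 u(z) = C3*exp(-3^(1/3)*z) + (C1*sin(3^(5/6)*z/2) + C2*cos(3^(5/6)*z/2))*exp(3^(1/3)*z/2)


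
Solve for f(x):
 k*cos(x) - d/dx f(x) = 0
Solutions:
 f(x) = C1 + k*sin(x)


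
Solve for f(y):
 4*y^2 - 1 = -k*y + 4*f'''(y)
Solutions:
 f(y) = C1 + C2*y + C3*y^2 + k*y^4/96 + y^5/60 - y^3/24


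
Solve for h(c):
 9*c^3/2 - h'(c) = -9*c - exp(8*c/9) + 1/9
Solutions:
 h(c) = C1 + 9*c^4/8 + 9*c^2/2 - c/9 + 9*exp(8*c/9)/8


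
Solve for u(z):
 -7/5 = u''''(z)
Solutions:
 u(z) = C1 + C2*z + C3*z^2 + C4*z^3 - 7*z^4/120


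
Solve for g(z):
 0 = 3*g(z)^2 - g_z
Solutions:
 g(z) = -1/(C1 + 3*z)


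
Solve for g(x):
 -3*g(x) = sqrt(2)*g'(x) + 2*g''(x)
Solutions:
 g(x) = (C1*sin(sqrt(22)*x/4) + C2*cos(sqrt(22)*x/4))*exp(-sqrt(2)*x/4)


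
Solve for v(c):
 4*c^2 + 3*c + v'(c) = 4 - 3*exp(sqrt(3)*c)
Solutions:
 v(c) = C1 - 4*c^3/3 - 3*c^2/2 + 4*c - sqrt(3)*exp(sqrt(3)*c)


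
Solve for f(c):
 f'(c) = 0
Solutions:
 f(c) = C1


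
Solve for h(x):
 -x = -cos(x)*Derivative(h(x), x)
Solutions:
 h(x) = C1 + Integral(x/cos(x), x)


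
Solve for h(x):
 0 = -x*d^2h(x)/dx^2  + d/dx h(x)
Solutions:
 h(x) = C1 + C2*x^2


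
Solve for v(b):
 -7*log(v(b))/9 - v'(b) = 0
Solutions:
 li(v(b)) = C1 - 7*b/9


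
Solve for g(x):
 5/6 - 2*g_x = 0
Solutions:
 g(x) = C1 + 5*x/12


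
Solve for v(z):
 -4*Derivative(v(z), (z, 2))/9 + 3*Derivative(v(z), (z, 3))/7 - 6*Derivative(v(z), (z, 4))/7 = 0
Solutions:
 v(z) = C1 + C2*z + (C3*sin(sqrt(591)*z/36) + C4*cos(sqrt(591)*z/36))*exp(z/4)


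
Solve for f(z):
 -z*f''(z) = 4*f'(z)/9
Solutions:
 f(z) = C1 + C2*z^(5/9)


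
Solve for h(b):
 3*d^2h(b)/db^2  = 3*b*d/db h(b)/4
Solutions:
 h(b) = C1 + C2*erfi(sqrt(2)*b/4)


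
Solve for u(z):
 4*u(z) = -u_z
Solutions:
 u(z) = C1*exp(-4*z)


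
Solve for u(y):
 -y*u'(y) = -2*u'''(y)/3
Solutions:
 u(y) = C1 + Integral(C2*airyai(2^(2/3)*3^(1/3)*y/2) + C3*airybi(2^(2/3)*3^(1/3)*y/2), y)


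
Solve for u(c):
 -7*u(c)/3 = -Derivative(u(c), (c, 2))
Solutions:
 u(c) = C1*exp(-sqrt(21)*c/3) + C2*exp(sqrt(21)*c/3)


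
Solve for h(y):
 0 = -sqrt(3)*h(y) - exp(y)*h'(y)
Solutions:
 h(y) = C1*exp(sqrt(3)*exp(-y))


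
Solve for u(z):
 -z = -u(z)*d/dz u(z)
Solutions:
 u(z) = -sqrt(C1 + z^2)
 u(z) = sqrt(C1 + z^2)


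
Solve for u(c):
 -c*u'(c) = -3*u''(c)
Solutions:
 u(c) = C1 + C2*erfi(sqrt(6)*c/6)


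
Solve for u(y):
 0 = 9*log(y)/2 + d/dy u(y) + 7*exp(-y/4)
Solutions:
 u(y) = C1 - 9*y*log(y)/2 + 9*y/2 + 28*exp(-y/4)


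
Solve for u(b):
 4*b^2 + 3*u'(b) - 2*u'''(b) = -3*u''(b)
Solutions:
 u(b) = C1 + C2*exp(b*(3 - sqrt(33))/4) + C3*exp(b*(3 + sqrt(33))/4) - 4*b^3/9 + 4*b^2/3 - 40*b/9


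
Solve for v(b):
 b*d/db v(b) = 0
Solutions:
 v(b) = C1


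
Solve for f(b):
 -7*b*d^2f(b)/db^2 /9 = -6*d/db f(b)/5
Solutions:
 f(b) = C1 + C2*b^(89/35)


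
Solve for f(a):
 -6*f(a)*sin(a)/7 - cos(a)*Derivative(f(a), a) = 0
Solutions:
 f(a) = C1*cos(a)^(6/7)


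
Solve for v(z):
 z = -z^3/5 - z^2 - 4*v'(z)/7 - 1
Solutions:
 v(z) = C1 - 7*z^4/80 - 7*z^3/12 - 7*z^2/8 - 7*z/4


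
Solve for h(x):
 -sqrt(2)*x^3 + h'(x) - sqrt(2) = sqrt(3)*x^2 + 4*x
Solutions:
 h(x) = C1 + sqrt(2)*x^4/4 + sqrt(3)*x^3/3 + 2*x^2 + sqrt(2)*x


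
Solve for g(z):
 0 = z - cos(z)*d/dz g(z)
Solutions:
 g(z) = C1 + Integral(z/cos(z), z)


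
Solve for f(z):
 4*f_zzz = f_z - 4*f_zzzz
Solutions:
 f(z) = C1 + C2*exp(-z*(4/(3*sqrt(33) + 19)^(1/3) + (3*sqrt(33) + 19)^(1/3) + 4)/12)*sin(sqrt(3)*z*(-(3*sqrt(33) + 19)^(1/3) + 4/(3*sqrt(33) + 19)^(1/3))/12) + C3*exp(-z*(4/(3*sqrt(33) + 19)^(1/3) + (3*sqrt(33) + 19)^(1/3) + 4)/12)*cos(sqrt(3)*z*(-(3*sqrt(33) + 19)^(1/3) + 4/(3*sqrt(33) + 19)^(1/3))/12) + C4*exp(z*(-2 + 4/(3*sqrt(33) + 19)^(1/3) + (3*sqrt(33) + 19)^(1/3))/6)


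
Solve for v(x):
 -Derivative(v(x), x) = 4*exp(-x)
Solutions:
 v(x) = C1 + 4*exp(-x)


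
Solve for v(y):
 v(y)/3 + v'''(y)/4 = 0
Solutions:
 v(y) = C3*exp(-6^(2/3)*y/3) + (C1*sin(2^(2/3)*3^(1/6)*y/2) + C2*cos(2^(2/3)*3^(1/6)*y/2))*exp(6^(2/3)*y/6)


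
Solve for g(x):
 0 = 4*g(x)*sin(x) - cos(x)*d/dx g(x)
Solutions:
 g(x) = C1/cos(x)^4


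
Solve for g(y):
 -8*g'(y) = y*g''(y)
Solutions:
 g(y) = C1 + C2/y^7


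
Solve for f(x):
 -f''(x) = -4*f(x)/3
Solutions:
 f(x) = C1*exp(-2*sqrt(3)*x/3) + C2*exp(2*sqrt(3)*x/3)


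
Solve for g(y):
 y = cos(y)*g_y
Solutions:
 g(y) = C1 + Integral(y/cos(y), y)


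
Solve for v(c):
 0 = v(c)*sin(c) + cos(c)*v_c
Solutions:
 v(c) = C1*cos(c)


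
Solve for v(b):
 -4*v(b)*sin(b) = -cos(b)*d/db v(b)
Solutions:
 v(b) = C1/cos(b)^4


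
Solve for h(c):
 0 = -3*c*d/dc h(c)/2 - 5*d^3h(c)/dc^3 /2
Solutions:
 h(c) = C1 + Integral(C2*airyai(-3^(1/3)*5^(2/3)*c/5) + C3*airybi(-3^(1/3)*5^(2/3)*c/5), c)


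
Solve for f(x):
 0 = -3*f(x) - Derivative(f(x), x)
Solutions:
 f(x) = C1*exp(-3*x)


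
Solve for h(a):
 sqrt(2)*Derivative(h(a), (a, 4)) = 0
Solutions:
 h(a) = C1 + C2*a + C3*a^2 + C4*a^3


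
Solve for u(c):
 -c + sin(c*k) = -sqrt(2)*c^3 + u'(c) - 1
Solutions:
 u(c) = C1 + sqrt(2)*c^4/4 - c^2/2 + c - cos(c*k)/k


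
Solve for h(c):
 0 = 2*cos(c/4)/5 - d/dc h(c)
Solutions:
 h(c) = C1 + 8*sin(c/4)/5


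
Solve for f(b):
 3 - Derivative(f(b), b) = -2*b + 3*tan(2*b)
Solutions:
 f(b) = C1 + b^2 + 3*b + 3*log(cos(2*b))/2


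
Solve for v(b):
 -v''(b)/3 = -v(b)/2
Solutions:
 v(b) = C1*exp(-sqrt(6)*b/2) + C2*exp(sqrt(6)*b/2)


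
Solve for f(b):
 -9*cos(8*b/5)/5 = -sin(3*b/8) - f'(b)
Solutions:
 f(b) = C1 + 9*sin(8*b/5)/8 + 8*cos(3*b/8)/3


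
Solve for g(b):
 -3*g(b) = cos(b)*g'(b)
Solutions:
 g(b) = C1*(sin(b) - 1)^(3/2)/(sin(b) + 1)^(3/2)


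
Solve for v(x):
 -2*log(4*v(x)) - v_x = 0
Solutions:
 Integral(1/(log(_y) + 2*log(2)), (_y, v(x)))/2 = C1 - x


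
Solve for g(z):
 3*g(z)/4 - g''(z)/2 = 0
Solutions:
 g(z) = C1*exp(-sqrt(6)*z/2) + C2*exp(sqrt(6)*z/2)


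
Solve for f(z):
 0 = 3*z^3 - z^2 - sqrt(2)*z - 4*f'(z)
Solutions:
 f(z) = C1 + 3*z^4/16 - z^3/12 - sqrt(2)*z^2/8


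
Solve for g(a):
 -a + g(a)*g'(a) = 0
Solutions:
 g(a) = -sqrt(C1 + a^2)
 g(a) = sqrt(C1 + a^2)


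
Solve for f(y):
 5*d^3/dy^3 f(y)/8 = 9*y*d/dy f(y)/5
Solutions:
 f(y) = C1 + Integral(C2*airyai(2*3^(2/3)*5^(1/3)*y/5) + C3*airybi(2*3^(2/3)*5^(1/3)*y/5), y)


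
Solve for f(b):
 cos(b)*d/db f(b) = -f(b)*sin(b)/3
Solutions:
 f(b) = C1*cos(b)^(1/3)


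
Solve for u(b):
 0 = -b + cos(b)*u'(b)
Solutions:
 u(b) = C1 + Integral(b/cos(b), b)


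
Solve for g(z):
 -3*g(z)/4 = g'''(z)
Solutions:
 g(z) = C3*exp(-6^(1/3)*z/2) + (C1*sin(2^(1/3)*3^(5/6)*z/4) + C2*cos(2^(1/3)*3^(5/6)*z/4))*exp(6^(1/3)*z/4)


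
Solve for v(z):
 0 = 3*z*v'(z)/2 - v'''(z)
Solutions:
 v(z) = C1 + Integral(C2*airyai(2^(2/3)*3^(1/3)*z/2) + C3*airybi(2^(2/3)*3^(1/3)*z/2), z)


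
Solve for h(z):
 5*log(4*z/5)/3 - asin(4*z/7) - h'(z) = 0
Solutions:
 h(z) = C1 + 5*z*log(z)/3 - z*asin(4*z/7) - 2*z*log(5) - 5*z/3 + z*log(10)/3 + 3*z*log(2) - sqrt(49 - 16*z^2)/4


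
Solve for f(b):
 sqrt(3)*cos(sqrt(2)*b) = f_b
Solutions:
 f(b) = C1 + sqrt(6)*sin(sqrt(2)*b)/2


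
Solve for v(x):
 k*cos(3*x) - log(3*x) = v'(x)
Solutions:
 v(x) = C1 + k*sin(3*x)/3 - x*log(x) - x*log(3) + x


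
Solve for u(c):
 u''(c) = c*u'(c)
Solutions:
 u(c) = C1 + C2*erfi(sqrt(2)*c/2)


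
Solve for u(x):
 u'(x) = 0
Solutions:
 u(x) = C1


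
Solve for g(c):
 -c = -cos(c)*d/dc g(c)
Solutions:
 g(c) = C1 + Integral(c/cos(c), c)


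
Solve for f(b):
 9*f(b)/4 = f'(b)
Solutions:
 f(b) = C1*exp(9*b/4)


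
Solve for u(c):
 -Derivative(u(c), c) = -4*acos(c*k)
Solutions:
 u(c) = C1 + 4*Piecewise((c*acos(c*k) - sqrt(-c^2*k^2 + 1)/k, Ne(k, 0)), (pi*c/2, True))


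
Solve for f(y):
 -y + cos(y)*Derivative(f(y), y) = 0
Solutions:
 f(y) = C1 + Integral(y/cos(y), y)


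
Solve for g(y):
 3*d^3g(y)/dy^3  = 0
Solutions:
 g(y) = C1 + C2*y + C3*y^2


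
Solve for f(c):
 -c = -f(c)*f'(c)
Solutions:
 f(c) = -sqrt(C1 + c^2)
 f(c) = sqrt(C1 + c^2)


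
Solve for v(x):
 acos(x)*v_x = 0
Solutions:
 v(x) = C1


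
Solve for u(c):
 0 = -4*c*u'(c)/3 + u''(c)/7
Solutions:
 u(c) = C1 + C2*erfi(sqrt(42)*c/3)


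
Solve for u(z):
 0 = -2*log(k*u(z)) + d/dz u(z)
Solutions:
 li(k*u(z))/k = C1 + 2*z


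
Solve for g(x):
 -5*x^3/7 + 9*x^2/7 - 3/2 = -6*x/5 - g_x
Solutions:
 g(x) = C1 + 5*x^4/28 - 3*x^3/7 - 3*x^2/5 + 3*x/2


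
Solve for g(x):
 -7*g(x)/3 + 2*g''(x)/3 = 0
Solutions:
 g(x) = C1*exp(-sqrt(14)*x/2) + C2*exp(sqrt(14)*x/2)


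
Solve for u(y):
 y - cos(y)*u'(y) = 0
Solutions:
 u(y) = C1 + Integral(y/cos(y), y)


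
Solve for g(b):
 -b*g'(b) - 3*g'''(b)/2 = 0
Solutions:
 g(b) = C1 + Integral(C2*airyai(-2^(1/3)*3^(2/3)*b/3) + C3*airybi(-2^(1/3)*3^(2/3)*b/3), b)


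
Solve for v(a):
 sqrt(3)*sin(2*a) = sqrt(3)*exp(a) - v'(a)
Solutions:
 v(a) = C1 + sqrt(3)*exp(a) + sqrt(3)*cos(2*a)/2


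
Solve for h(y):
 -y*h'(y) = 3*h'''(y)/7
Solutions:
 h(y) = C1 + Integral(C2*airyai(-3^(2/3)*7^(1/3)*y/3) + C3*airybi(-3^(2/3)*7^(1/3)*y/3), y)


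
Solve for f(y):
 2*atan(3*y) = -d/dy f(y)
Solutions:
 f(y) = C1 - 2*y*atan(3*y) + log(9*y^2 + 1)/3


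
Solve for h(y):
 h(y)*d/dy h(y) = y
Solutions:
 h(y) = -sqrt(C1 + y^2)
 h(y) = sqrt(C1 + y^2)


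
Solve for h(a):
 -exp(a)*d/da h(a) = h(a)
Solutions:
 h(a) = C1*exp(exp(-a))


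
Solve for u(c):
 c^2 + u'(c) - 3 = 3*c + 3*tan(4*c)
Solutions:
 u(c) = C1 - c^3/3 + 3*c^2/2 + 3*c - 3*log(cos(4*c))/4


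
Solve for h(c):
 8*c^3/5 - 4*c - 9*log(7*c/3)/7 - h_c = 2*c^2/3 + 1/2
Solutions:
 h(c) = C1 + 2*c^4/5 - 2*c^3/9 - 2*c^2 - 9*c*log(c)/7 - 9*c*log(7)/7 + 11*c/14 + 9*c*log(3)/7


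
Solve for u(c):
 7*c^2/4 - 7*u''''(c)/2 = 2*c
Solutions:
 u(c) = C1 + C2*c + C3*c^2 + C4*c^3 + c^6/720 - c^5/210


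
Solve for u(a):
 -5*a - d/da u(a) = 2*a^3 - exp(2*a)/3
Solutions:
 u(a) = C1 - a^4/2 - 5*a^2/2 + exp(2*a)/6


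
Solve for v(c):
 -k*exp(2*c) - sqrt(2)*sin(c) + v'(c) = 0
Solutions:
 v(c) = C1 + k*exp(2*c)/2 - sqrt(2)*cos(c)


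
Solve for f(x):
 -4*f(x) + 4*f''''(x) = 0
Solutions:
 f(x) = C1*exp(-x) + C2*exp(x) + C3*sin(x) + C4*cos(x)


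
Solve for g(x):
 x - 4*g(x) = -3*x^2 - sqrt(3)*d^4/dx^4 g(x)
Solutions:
 g(x) = C1*exp(-sqrt(2)*3^(7/8)*x/3) + C2*exp(sqrt(2)*3^(7/8)*x/3) + C3*sin(sqrt(2)*3^(7/8)*x/3) + C4*cos(sqrt(2)*3^(7/8)*x/3) + 3*x^2/4 + x/4


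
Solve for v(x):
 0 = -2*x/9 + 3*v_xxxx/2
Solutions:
 v(x) = C1 + C2*x + C3*x^2 + C4*x^3 + x^5/810


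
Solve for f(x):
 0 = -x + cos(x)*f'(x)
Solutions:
 f(x) = C1 + Integral(x/cos(x), x)


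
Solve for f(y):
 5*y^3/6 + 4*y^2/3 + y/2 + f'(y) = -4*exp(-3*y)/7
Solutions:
 f(y) = C1 - 5*y^4/24 - 4*y^3/9 - y^2/4 + 4*exp(-3*y)/21


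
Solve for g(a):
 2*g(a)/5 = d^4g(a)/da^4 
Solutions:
 g(a) = C1*exp(-2^(1/4)*5^(3/4)*a/5) + C2*exp(2^(1/4)*5^(3/4)*a/5) + C3*sin(2^(1/4)*5^(3/4)*a/5) + C4*cos(2^(1/4)*5^(3/4)*a/5)


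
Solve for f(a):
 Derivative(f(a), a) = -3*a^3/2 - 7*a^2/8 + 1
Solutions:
 f(a) = C1 - 3*a^4/8 - 7*a^3/24 + a


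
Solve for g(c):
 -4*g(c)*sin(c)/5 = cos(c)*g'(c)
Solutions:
 g(c) = C1*cos(c)^(4/5)


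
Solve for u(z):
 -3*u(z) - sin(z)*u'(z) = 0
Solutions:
 u(z) = C1*(cos(z) + 1)^(3/2)/(cos(z) - 1)^(3/2)


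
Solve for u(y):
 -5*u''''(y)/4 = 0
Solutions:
 u(y) = C1 + C2*y + C3*y^2 + C4*y^3


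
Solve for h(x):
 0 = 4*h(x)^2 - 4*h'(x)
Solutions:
 h(x) = -1/(C1 + x)


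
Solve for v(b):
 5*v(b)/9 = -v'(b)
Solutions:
 v(b) = C1*exp(-5*b/9)


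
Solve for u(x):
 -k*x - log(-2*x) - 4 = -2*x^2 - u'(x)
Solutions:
 u(x) = C1 + k*x^2/2 - 2*x^3/3 + x*log(-x) + x*(log(2) + 3)


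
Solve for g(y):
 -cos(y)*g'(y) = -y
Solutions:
 g(y) = C1 + Integral(y/cos(y), y)


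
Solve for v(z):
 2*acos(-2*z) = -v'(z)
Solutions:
 v(z) = C1 - 2*z*acos(-2*z) - sqrt(1 - 4*z^2)


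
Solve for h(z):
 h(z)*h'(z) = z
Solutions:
 h(z) = -sqrt(C1 + z^2)
 h(z) = sqrt(C1 + z^2)


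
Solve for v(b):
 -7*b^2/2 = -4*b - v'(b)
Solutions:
 v(b) = C1 + 7*b^3/6 - 2*b^2


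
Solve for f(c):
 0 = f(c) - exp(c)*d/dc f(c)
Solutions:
 f(c) = C1*exp(-exp(-c))


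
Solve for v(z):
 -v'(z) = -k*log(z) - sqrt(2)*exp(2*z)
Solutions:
 v(z) = C1 + k*z*log(z) - k*z + sqrt(2)*exp(2*z)/2


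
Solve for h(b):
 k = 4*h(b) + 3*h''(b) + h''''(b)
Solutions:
 h(b) = k/4 + (C1*sin(sqrt(7)*b/2) + C2*cos(sqrt(7)*b/2))*exp(-b/2) + (C3*sin(sqrt(7)*b/2) + C4*cos(sqrt(7)*b/2))*exp(b/2)


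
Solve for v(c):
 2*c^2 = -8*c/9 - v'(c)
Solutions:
 v(c) = C1 - 2*c^3/3 - 4*c^2/9


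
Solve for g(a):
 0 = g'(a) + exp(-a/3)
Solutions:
 g(a) = C1 + 3*exp(-a/3)


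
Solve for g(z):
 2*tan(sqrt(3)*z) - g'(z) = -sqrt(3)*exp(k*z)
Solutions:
 g(z) = C1 + sqrt(3)*Piecewise((exp(k*z)/k, Ne(k, 0)), (z, True)) - 2*sqrt(3)*log(cos(sqrt(3)*z))/3


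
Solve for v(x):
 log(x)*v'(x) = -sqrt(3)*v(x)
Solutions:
 v(x) = C1*exp(-sqrt(3)*li(x))


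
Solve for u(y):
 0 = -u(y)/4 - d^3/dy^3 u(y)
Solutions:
 u(y) = C3*exp(-2^(1/3)*y/2) + (C1*sin(2^(1/3)*sqrt(3)*y/4) + C2*cos(2^(1/3)*sqrt(3)*y/4))*exp(2^(1/3)*y/4)


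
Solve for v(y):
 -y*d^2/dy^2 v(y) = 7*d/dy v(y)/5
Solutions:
 v(y) = C1 + C2/y^(2/5)


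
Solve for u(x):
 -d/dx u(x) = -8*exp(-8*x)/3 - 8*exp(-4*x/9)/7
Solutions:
 u(x) = C1 - exp(-8*x)/3 - 18*exp(-4*x/9)/7


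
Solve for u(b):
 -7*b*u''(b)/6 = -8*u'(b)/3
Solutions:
 u(b) = C1 + C2*b^(23/7)


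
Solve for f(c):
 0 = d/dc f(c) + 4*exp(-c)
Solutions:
 f(c) = C1 + 4*exp(-c)


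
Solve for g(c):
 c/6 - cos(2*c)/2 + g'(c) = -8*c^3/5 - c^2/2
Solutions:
 g(c) = C1 - 2*c^4/5 - c^3/6 - c^2/12 + sin(2*c)/4


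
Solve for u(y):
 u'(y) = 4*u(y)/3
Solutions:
 u(y) = C1*exp(4*y/3)


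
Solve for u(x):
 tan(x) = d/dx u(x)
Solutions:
 u(x) = C1 - log(cos(x))


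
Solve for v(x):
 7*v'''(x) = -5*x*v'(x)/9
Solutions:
 v(x) = C1 + Integral(C2*airyai(-735^(1/3)*x/21) + C3*airybi(-735^(1/3)*x/21), x)


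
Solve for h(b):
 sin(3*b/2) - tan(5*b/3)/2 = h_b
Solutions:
 h(b) = C1 + 3*log(cos(5*b/3))/10 - 2*cos(3*b/2)/3


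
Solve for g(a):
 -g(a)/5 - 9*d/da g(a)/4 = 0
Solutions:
 g(a) = C1*exp(-4*a/45)


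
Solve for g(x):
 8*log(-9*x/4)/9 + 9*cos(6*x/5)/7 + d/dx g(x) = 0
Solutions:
 g(x) = C1 - 8*x*log(-x)/9 - 16*x*log(3)/9 + 8*x/9 + 16*x*log(2)/9 - 15*sin(6*x/5)/14


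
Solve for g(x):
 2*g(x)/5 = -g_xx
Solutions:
 g(x) = C1*sin(sqrt(10)*x/5) + C2*cos(sqrt(10)*x/5)


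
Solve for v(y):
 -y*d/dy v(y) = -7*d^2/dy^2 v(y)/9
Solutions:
 v(y) = C1 + C2*erfi(3*sqrt(14)*y/14)


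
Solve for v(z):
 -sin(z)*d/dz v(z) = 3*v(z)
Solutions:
 v(z) = C1*(cos(z) + 1)^(3/2)/(cos(z) - 1)^(3/2)


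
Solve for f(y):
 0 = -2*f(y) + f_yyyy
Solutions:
 f(y) = C1*exp(-2^(1/4)*y) + C2*exp(2^(1/4)*y) + C3*sin(2^(1/4)*y) + C4*cos(2^(1/4)*y)


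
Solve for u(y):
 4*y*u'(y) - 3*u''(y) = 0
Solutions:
 u(y) = C1 + C2*erfi(sqrt(6)*y/3)


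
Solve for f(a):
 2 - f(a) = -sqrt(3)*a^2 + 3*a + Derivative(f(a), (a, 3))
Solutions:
 f(a) = C3*exp(-a) + sqrt(3)*a^2 - 3*a + (C1*sin(sqrt(3)*a/2) + C2*cos(sqrt(3)*a/2))*exp(a/2) + 2


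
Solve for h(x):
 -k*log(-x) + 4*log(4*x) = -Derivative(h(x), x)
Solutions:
 h(x) = C1 + x*(k - 4)*log(x) + x*(-k + I*pi*k - 8*log(2) + 4)


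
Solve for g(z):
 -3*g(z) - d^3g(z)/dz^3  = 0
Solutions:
 g(z) = C3*exp(-3^(1/3)*z) + (C1*sin(3^(5/6)*z/2) + C2*cos(3^(5/6)*z/2))*exp(3^(1/3)*z/2)


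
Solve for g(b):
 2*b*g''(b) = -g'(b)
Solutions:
 g(b) = C1 + C2*sqrt(b)


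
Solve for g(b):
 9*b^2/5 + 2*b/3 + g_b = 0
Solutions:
 g(b) = C1 - 3*b^3/5 - b^2/3


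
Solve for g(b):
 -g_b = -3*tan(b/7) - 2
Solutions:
 g(b) = C1 + 2*b - 21*log(cos(b/7))


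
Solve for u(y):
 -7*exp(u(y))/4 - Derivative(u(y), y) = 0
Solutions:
 u(y) = log(1/(C1 + 7*y)) + 2*log(2)


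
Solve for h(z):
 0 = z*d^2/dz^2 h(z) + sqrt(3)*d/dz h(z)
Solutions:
 h(z) = C1 + C2*z^(1 - sqrt(3))


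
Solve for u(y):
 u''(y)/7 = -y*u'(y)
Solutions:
 u(y) = C1 + C2*erf(sqrt(14)*y/2)


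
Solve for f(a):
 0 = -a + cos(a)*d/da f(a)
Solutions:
 f(a) = C1 + Integral(a/cos(a), a)


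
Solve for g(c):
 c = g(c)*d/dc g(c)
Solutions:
 g(c) = -sqrt(C1 + c^2)
 g(c) = sqrt(C1 + c^2)


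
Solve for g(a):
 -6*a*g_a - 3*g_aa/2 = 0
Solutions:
 g(a) = C1 + C2*erf(sqrt(2)*a)


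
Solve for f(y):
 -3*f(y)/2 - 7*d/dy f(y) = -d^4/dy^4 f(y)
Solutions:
 f(y) = (C1/sqrt(exp(y*sqrt(-2^(2/3)*(49 + sqrt(2433))^(1/3)/2 + 2*2^(1/3)/(49 + sqrt(2433))^(1/3) + 7*2^(5/6)/sqrt(-2/(49 + sqrt(2433))^(1/3) + 2^(1/3)*(49 + sqrt(2433))^(1/3)/2)))) + C2*sqrt(exp(y*sqrt(-2^(2/3)*(49 + sqrt(2433))^(1/3)/2 + 2*2^(1/3)/(49 + sqrt(2433))^(1/3) + 7*2^(5/6)/sqrt(-2/(49 + sqrt(2433))^(1/3) + 2^(1/3)*(49 + sqrt(2433))^(1/3)/2)))))*exp(2^(1/6)*y*sqrt(-2/(49 + sqrt(2433))^(1/3) + 2^(1/3)*(49 + sqrt(2433))^(1/3)/2)/2) + (C3*sin(y*sqrt(-2*2^(1/3)/(49 + sqrt(2433))^(1/3) + 2^(2/3)*(49 + sqrt(2433))^(1/3)/2 + 7*2^(5/6)/sqrt(-2/(49 + sqrt(2433))^(1/3) + 2^(1/3)*(49 + sqrt(2433))^(1/3)/2))/2) + C4*cos(y*sqrt(-2*2^(1/3)/(49 + sqrt(2433))^(1/3) + 2^(2/3)*(49 + sqrt(2433))^(1/3)/2 + 7*2^(5/6)/sqrt(-2/(49 + sqrt(2433))^(1/3) + 2^(1/3)*(49 + sqrt(2433))^(1/3)/2))/2))*exp(-2^(1/6)*y*sqrt(-2/(49 + sqrt(2433))^(1/3) + 2^(1/3)*(49 + sqrt(2433))^(1/3)/2)/2)


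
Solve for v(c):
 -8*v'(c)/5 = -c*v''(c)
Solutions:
 v(c) = C1 + C2*c^(13/5)


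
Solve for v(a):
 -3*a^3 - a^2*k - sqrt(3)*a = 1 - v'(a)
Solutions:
 v(a) = C1 + 3*a^4/4 + a^3*k/3 + sqrt(3)*a^2/2 + a


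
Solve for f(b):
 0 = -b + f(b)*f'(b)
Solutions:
 f(b) = -sqrt(C1 + b^2)
 f(b) = sqrt(C1 + b^2)


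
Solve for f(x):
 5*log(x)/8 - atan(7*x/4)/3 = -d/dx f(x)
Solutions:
 f(x) = C1 - 5*x*log(x)/8 + x*atan(7*x/4)/3 + 5*x/8 - 2*log(49*x^2 + 16)/21


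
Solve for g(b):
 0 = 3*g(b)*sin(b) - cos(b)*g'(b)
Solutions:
 g(b) = C1/cos(b)^3


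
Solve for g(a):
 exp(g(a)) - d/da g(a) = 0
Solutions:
 g(a) = log(-1/(C1 + a))


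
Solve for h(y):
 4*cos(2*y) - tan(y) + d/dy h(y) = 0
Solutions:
 h(y) = C1 - log(cos(y)) - 2*sin(2*y)


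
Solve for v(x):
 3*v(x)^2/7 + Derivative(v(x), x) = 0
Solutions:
 v(x) = 7/(C1 + 3*x)


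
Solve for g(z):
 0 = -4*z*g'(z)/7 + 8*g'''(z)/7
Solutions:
 g(z) = C1 + Integral(C2*airyai(2^(2/3)*z/2) + C3*airybi(2^(2/3)*z/2), z)


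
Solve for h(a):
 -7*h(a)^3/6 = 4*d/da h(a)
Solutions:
 h(a) = -2*sqrt(3)*sqrt(-1/(C1 - 7*a))
 h(a) = 2*sqrt(3)*sqrt(-1/(C1 - 7*a))


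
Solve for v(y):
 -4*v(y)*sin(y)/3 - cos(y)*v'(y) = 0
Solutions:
 v(y) = C1*cos(y)^(4/3)


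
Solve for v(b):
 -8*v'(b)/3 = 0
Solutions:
 v(b) = C1


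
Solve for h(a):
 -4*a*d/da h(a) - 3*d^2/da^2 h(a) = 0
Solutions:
 h(a) = C1 + C2*erf(sqrt(6)*a/3)


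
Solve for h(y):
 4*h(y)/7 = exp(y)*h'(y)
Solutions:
 h(y) = C1*exp(-4*exp(-y)/7)


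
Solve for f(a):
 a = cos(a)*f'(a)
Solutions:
 f(a) = C1 + Integral(a/cos(a), a)


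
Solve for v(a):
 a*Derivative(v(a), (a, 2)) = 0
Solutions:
 v(a) = C1 + C2*a


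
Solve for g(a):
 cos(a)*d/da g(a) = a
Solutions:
 g(a) = C1 + Integral(a/cos(a), a)


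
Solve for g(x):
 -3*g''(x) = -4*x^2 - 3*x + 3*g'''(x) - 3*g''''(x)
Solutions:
 g(x) = C1 + C2*x + C3*exp(x*(1 - sqrt(5))/2) + C4*exp(x*(1 + sqrt(5))/2) + x^4/9 - 5*x^3/18 + 13*x^2/6


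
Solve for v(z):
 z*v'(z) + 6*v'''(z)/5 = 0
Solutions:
 v(z) = C1 + Integral(C2*airyai(-5^(1/3)*6^(2/3)*z/6) + C3*airybi(-5^(1/3)*6^(2/3)*z/6), z)


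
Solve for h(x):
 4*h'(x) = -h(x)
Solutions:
 h(x) = C1*exp(-x/4)


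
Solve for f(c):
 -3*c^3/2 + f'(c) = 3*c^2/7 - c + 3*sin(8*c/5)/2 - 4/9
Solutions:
 f(c) = C1 + 3*c^4/8 + c^3/7 - c^2/2 - 4*c/9 - 15*cos(8*c/5)/16


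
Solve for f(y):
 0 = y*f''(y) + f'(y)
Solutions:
 f(y) = C1 + C2*log(y)


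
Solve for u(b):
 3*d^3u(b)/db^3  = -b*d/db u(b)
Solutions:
 u(b) = C1 + Integral(C2*airyai(-3^(2/3)*b/3) + C3*airybi(-3^(2/3)*b/3), b)


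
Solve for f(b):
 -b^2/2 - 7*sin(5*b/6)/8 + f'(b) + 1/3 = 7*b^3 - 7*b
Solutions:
 f(b) = C1 + 7*b^4/4 + b^3/6 - 7*b^2/2 - b/3 - 21*cos(5*b/6)/20


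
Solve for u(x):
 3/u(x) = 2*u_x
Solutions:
 u(x) = -sqrt(C1 + 3*x)
 u(x) = sqrt(C1 + 3*x)


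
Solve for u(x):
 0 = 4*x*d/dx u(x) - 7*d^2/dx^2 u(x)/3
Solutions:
 u(x) = C1 + C2*erfi(sqrt(42)*x/7)


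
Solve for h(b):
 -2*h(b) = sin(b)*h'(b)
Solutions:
 h(b) = C1*(cos(b) + 1)/(cos(b) - 1)


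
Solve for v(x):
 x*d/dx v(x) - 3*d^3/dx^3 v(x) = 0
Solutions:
 v(x) = C1 + Integral(C2*airyai(3^(2/3)*x/3) + C3*airybi(3^(2/3)*x/3), x)


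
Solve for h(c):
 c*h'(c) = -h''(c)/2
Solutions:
 h(c) = C1 + C2*erf(c)


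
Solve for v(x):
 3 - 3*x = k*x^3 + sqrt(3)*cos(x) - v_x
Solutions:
 v(x) = C1 + k*x^4/4 + 3*x^2/2 - 3*x + sqrt(3)*sin(x)


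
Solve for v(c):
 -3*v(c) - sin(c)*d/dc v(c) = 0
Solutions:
 v(c) = C1*(cos(c) + 1)^(3/2)/(cos(c) - 1)^(3/2)


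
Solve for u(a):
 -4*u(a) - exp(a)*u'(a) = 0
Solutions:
 u(a) = C1*exp(4*exp(-a))


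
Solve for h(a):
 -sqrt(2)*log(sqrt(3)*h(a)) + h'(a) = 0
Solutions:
 -sqrt(2)*Integral(1/(2*log(_y) + log(3)), (_y, h(a))) = C1 - a


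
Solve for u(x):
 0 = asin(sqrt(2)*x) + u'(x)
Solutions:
 u(x) = C1 - x*asin(sqrt(2)*x) - sqrt(2)*sqrt(1 - 2*x^2)/2


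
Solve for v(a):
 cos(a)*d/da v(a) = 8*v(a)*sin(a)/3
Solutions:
 v(a) = C1/cos(a)^(8/3)


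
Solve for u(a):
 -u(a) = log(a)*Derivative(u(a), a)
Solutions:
 u(a) = C1*exp(-li(a))


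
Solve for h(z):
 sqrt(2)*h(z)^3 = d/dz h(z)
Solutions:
 h(z) = -sqrt(2)*sqrt(-1/(C1 + sqrt(2)*z))/2
 h(z) = sqrt(2)*sqrt(-1/(C1 + sqrt(2)*z))/2


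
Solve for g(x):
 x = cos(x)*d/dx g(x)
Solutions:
 g(x) = C1 + Integral(x/cos(x), x)


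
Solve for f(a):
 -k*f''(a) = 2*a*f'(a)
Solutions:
 f(a) = C1 + C2*sqrt(k)*erf(a*sqrt(1/k))


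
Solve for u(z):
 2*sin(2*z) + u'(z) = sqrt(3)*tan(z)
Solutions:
 u(z) = C1 - sqrt(3)*log(cos(z)) + cos(2*z)


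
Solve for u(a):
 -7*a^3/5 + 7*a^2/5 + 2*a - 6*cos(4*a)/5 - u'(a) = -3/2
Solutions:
 u(a) = C1 - 7*a^4/20 + 7*a^3/15 + a^2 + 3*a/2 - 3*sin(4*a)/10


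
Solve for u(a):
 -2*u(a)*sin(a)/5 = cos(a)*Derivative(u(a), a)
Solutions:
 u(a) = C1*cos(a)^(2/5)


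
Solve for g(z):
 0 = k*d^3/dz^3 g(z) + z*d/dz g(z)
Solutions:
 g(z) = C1 + Integral(C2*airyai(z*(-1/k)^(1/3)) + C3*airybi(z*(-1/k)^(1/3)), z)


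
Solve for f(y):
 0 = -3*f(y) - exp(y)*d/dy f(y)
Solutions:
 f(y) = C1*exp(3*exp(-y))


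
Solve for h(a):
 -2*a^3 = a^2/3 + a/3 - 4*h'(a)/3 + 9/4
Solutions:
 h(a) = C1 + 3*a^4/8 + a^3/12 + a^2/8 + 27*a/16


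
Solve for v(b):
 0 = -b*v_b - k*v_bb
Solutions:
 v(b) = C1 + C2*sqrt(k)*erf(sqrt(2)*b*sqrt(1/k)/2)


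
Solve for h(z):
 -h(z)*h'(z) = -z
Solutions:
 h(z) = -sqrt(C1 + z^2)
 h(z) = sqrt(C1 + z^2)


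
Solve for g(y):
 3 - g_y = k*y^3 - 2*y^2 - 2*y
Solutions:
 g(y) = C1 - k*y^4/4 + 2*y^3/3 + y^2 + 3*y


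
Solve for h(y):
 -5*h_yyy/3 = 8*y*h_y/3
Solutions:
 h(y) = C1 + Integral(C2*airyai(-2*5^(2/3)*y/5) + C3*airybi(-2*5^(2/3)*y/5), y)


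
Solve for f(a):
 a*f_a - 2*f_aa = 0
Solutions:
 f(a) = C1 + C2*erfi(a/2)


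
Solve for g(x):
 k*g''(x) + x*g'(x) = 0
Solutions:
 g(x) = C1 + C2*sqrt(k)*erf(sqrt(2)*x*sqrt(1/k)/2)


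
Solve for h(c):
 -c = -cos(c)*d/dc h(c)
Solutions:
 h(c) = C1 + Integral(c/cos(c), c)


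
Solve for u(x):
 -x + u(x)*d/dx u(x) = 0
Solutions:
 u(x) = -sqrt(C1 + x^2)
 u(x) = sqrt(C1 + x^2)


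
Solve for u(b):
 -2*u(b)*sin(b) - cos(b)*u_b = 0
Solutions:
 u(b) = C1*cos(b)^2


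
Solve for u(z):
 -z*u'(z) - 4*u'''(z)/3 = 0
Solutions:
 u(z) = C1 + Integral(C2*airyai(-6^(1/3)*z/2) + C3*airybi(-6^(1/3)*z/2), z)


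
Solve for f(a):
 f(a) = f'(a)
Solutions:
 f(a) = C1*exp(a)


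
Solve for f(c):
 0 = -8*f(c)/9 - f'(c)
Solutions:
 f(c) = C1*exp(-8*c/9)


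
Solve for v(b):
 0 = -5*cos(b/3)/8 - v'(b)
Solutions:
 v(b) = C1 - 15*sin(b/3)/8


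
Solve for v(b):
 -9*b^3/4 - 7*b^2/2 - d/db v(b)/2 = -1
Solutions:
 v(b) = C1 - 9*b^4/8 - 7*b^3/3 + 2*b


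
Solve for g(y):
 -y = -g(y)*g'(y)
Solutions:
 g(y) = -sqrt(C1 + y^2)
 g(y) = sqrt(C1 + y^2)


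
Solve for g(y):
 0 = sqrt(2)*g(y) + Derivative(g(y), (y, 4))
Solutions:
 g(y) = (C1*sin(2^(5/8)*y/2) + C2*cos(2^(5/8)*y/2))*exp(-2^(5/8)*y/2) + (C3*sin(2^(5/8)*y/2) + C4*cos(2^(5/8)*y/2))*exp(2^(5/8)*y/2)


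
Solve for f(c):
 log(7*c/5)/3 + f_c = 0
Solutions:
 f(c) = C1 - c*log(c)/3 - c*log(7)/3 + c/3 + c*log(5)/3


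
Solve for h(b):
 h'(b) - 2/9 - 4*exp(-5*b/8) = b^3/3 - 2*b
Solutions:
 h(b) = C1 + b^4/12 - b^2 + 2*b/9 - 32*exp(-5*b/8)/5


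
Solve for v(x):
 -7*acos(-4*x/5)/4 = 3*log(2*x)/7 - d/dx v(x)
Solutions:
 v(x) = C1 + 3*x*log(x)/7 + 7*x*acos(-4*x/5)/4 - 3*x/7 + 3*x*log(2)/7 + 7*sqrt(25 - 16*x^2)/16


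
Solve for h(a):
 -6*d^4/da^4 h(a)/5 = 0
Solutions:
 h(a) = C1 + C2*a + C3*a^2 + C4*a^3


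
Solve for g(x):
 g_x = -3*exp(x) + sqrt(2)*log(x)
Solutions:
 g(x) = C1 + sqrt(2)*x*log(x) - sqrt(2)*x - 3*exp(x)


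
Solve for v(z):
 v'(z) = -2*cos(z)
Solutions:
 v(z) = C1 - 2*sin(z)


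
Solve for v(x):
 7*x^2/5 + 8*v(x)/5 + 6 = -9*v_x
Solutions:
 v(x) = C1*exp(-8*x/45) - 7*x^2/8 + 315*x/32 - 15135/256


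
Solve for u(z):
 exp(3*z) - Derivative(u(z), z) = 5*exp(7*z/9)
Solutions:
 u(z) = C1 - 45*exp(7*z/9)/7 + exp(3*z)/3


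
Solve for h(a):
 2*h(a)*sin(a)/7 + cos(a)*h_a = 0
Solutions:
 h(a) = C1*cos(a)^(2/7)


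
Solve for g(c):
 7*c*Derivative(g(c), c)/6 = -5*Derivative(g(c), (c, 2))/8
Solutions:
 g(c) = C1 + C2*erf(sqrt(210)*c/15)


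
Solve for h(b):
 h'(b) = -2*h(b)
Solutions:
 h(b) = C1*exp(-2*b)


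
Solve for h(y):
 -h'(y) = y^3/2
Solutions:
 h(y) = C1 - y^4/8


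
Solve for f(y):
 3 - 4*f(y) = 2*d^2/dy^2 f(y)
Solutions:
 f(y) = C1*sin(sqrt(2)*y) + C2*cos(sqrt(2)*y) + 3/4


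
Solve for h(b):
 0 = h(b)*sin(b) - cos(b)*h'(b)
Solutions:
 h(b) = C1/cos(b)


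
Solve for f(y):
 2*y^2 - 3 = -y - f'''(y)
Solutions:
 f(y) = C1 + C2*y + C3*y^2 - y^5/30 - y^4/24 + y^3/2


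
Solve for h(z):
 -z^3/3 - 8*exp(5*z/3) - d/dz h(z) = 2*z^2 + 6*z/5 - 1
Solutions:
 h(z) = C1 - z^4/12 - 2*z^3/3 - 3*z^2/5 + z - 24*exp(5*z/3)/5


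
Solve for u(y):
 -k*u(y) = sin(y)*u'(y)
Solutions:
 u(y) = C1*exp(k*(-log(cos(y) - 1) + log(cos(y) + 1))/2)


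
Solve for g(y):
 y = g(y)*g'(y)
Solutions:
 g(y) = -sqrt(C1 + y^2)
 g(y) = sqrt(C1 + y^2)


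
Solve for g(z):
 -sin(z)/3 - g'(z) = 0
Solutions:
 g(z) = C1 + cos(z)/3


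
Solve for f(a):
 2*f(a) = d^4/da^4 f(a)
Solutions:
 f(a) = C1*exp(-2^(1/4)*a) + C2*exp(2^(1/4)*a) + C3*sin(2^(1/4)*a) + C4*cos(2^(1/4)*a)


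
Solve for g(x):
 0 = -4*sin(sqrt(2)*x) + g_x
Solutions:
 g(x) = C1 - 2*sqrt(2)*cos(sqrt(2)*x)


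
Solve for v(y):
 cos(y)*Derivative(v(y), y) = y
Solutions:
 v(y) = C1 + Integral(y/cos(y), y)


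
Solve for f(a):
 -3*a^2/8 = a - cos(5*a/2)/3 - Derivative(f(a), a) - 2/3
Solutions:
 f(a) = C1 + a^3/8 + a^2/2 - 2*a/3 - 2*sin(5*a/2)/15


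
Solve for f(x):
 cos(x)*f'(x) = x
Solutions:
 f(x) = C1 + Integral(x/cos(x), x)


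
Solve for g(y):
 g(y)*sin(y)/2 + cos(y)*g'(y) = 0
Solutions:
 g(y) = C1*sqrt(cos(y))


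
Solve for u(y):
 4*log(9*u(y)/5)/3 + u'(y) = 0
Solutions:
 3*Integral(1/(log(_y) - log(5) + 2*log(3)), (_y, u(y)))/4 = C1 - y


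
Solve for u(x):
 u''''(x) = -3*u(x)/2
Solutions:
 u(x) = (C1*sin(6^(1/4)*x/2) + C2*cos(6^(1/4)*x/2))*exp(-6^(1/4)*x/2) + (C3*sin(6^(1/4)*x/2) + C4*cos(6^(1/4)*x/2))*exp(6^(1/4)*x/2)
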